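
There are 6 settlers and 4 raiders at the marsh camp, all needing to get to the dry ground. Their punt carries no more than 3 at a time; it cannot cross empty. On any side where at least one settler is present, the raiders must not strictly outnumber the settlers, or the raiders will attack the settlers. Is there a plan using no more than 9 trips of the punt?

Yes — this plan uses 9 crossings (≤ 9):
1. 2 raiders → the dry ground.  (the marsh camp: 6S 2R; the dry ground: 0S 2R)
2. 1 raider ← the marsh camp.  (the marsh camp: 6S 3R; the dry ground: 0S 1R)
3. 3 raiders → the dry ground.  (the marsh camp: 6S 0R; the dry ground: 0S 4R)
4. 1 raider ← the marsh camp.  (the marsh camp: 6S 1R; the dry ground: 0S 3R)
5. 3 settlers → the dry ground.  (the marsh camp: 3S 1R; the dry ground: 3S 3R)
6. 1 raider ← the marsh camp.  (the marsh camp: 3S 2R; the dry ground: 3S 2R)
7. 1 settler and 2 raiders → the dry ground.  (the marsh camp: 2S 0R; the dry ground: 4S 4R)
8. 1 raider ← the marsh camp.  (the marsh camp: 2S 1R; the dry ground: 4S 3R)
9. 2 settlers and 1 raider → the dry ground.  (the marsh camp: 0S 0R; the dry ground: 6S 4R)

Yes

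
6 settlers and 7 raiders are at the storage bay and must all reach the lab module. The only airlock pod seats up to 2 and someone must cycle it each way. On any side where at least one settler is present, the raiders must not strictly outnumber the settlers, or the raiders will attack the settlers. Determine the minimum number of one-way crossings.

impossible

The raiders already outnumber the settlers at the storage bay before anyone moves, so the starting position itself is disallowed.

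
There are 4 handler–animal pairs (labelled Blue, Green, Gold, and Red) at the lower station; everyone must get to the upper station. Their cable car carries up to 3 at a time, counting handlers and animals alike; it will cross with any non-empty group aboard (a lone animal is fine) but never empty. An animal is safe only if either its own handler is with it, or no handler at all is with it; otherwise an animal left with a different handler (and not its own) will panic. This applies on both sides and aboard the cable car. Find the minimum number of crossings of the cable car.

9

Counting alone: each trip to the upper station takes at most 3 across and each return brings at least 1 back, so after t trips out (and t−1 returns) at most 3t − (t−1) of the 8 are across; that first reaches 8 at t = 4, so at least 7 crossings are needed.
The safety rule pushes this higher. Following every safe sequence of crossings, the most of the 8 that can be at the upper station as the cable car arrives there on crossing 7 is 7 — never all 8.
So no plan with fewer than 9 crossings exists, and this one achieves 9:
1. animal Blue and handler Blue cross → the upper station.
2. handler Blue crosses ← the lower station.
3. animal Green, handler Blue, and handler Green cross → the upper station.
4. animal Blue and handler Blue cross ← the lower station.
5. handler Blue, handler Gold, and handler Red cross → the upper station.
6. animal Green crosses ← the lower station.
7. animal Blue and animal Green cross → the upper station.
8. animal Blue crosses ← the lower station.
9. animal Blue, animal Gold, and animal Red cross → the upper station.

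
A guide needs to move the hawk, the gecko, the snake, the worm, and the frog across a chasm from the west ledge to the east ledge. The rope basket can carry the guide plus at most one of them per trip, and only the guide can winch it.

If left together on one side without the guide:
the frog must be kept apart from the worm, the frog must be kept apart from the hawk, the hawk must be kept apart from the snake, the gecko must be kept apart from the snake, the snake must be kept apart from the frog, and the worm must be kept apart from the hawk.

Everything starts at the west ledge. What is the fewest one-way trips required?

Whatever the first load, the items left behind include a forbidden pair without the guide. No opening move is safe, so no plan exists.

impossible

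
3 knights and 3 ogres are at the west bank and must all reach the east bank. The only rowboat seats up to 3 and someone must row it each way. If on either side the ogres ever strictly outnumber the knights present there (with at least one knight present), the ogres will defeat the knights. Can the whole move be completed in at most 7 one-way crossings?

Yes

Yes — this plan uses 5 crossings (≤ 7):
1. 2 ogres → the east bank.  (the west bank: 3K 1O; the east bank: 0K 2O)
2. 1 ogre ← the west bank.  (the west bank: 3K 2O; the east bank: 0K 1O)
3. 3 knights → the east bank.  (the west bank: 0K 2O; the east bank: 3K 1O)
4. 1 ogre ← the west bank.  (the west bank: 0K 3O; the east bank: 3K 0O)
5. 3 ogres → the east bank.  (the west bank: 0K 0O; the east bank: 3K 3O)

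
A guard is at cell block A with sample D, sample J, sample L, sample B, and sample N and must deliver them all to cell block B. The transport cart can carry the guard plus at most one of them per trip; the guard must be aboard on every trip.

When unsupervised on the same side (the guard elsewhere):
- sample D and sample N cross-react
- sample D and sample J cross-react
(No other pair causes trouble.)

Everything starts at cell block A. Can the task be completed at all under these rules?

Yes

1. Guard goes to cell block B with sample D.  [cell block A: sample B, sample J, sample L, sample N | cell block B: sample D]
2. Guard goes back to cell block A alone.  [cell block A: sample B, sample J, sample L, sample N | cell block B: sample D]
3. Guard goes to cell block B with sample J.  [cell block A: sample B, sample L, sample N | cell block B: sample D, sample J]
4. Guard goes back to cell block A with sample D.  [cell block A: sample B, sample D, sample L, sample N | cell block B: sample J]
5. Guard goes to cell block B with sample N.  [cell block A: sample B, sample D, sample L | cell block B: sample J, sample N]
6. Guard goes back to cell block A alone.  [cell block A: sample B, sample D, sample L | cell block B: sample J, sample N]
7. Guard goes to cell block B with sample L.  [cell block A: sample B, sample D | cell block B: sample J, sample L, sample N]
8. Guard goes back to cell block A alone.  [cell block A: sample B, sample D | cell block B: sample J, sample L, sample N]
9. Guard goes to cell block B with sample B.  [cell block A: sample D | cell block B: sample B, sample J, sample L, sample N]
10. Guard goes back to cell block A alone.  [cell block A: sample D | cell block B: sample B, sample J, sample L, sample N]
11. Guard goes to cell block B with sample D.  [cell block A: — | cell block B: sample B, sample D, sample J, sample L, sample N]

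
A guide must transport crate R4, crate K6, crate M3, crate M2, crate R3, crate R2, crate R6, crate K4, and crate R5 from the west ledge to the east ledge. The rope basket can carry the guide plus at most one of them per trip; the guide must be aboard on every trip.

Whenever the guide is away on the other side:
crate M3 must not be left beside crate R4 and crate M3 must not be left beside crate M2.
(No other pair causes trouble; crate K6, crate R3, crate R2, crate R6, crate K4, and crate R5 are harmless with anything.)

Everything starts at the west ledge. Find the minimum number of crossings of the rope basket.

Counting alone: the guide can take at most 1 across per trip to the east ledge, so moving all 9 needs at least 9 loaded trips out, with a return between consecutive ones — at least 17 crossings.
The safety rule pushes this higher. Following every safe sequence of crossings, the most of the 9 that can be at the east ledge as the rope basket arrives there on crossing 17 is 8 — never all 9.
So no plan with fewer than 19 crossings exists, and this one achieves 19:
1. Guide goes to the east ledge with crate M3.
2. Guide goes back to the west ledge alone.
3. Guide goes to the east ledge with crate R4.
4. Guide goes back to the west ledge with crate M3.
5. Guide goes to the east ledge with crate M2.
6. Guide goes back to the west ledge alone.
7. Guide goes to the east ledge with crate K6.
8. Guide goes back to the west ledge alone.
9. Guide goes to the east ledge with crate R3.
10. Guide goes back to the west ledge alone.
11. Guide goes to the east ledge with crate R2.
12. Guide goes back to the west ledge alone.
13. Guide goes to the east ledge with crate R6.
14. Guide goes back to the west ledge alone.
15. Guide goes to the east ledge with crate K4.
16. Guide goes back to the west ledge alone.
17. Guide goes to the east ledge with crate R5.
18. Guide goes back to the west ledge alone.
19. Guide goes to the east ledge with crate M3.

19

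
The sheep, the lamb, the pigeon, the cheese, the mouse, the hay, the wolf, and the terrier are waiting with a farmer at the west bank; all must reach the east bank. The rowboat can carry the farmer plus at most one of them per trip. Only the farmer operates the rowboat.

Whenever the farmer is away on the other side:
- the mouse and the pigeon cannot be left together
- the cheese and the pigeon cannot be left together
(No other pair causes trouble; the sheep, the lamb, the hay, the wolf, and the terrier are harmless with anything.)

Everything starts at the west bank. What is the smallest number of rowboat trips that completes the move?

Counting alone: the farmer can take at most 1 across per trip to the east bank, so moving all 8 needs at least 8 loaded trips out, with a return between consecutive ones — at least 15 crossings.
The safety rule pushes this higher. Following every safe sequence of crossings, the most of the 8 that can be at the east bank as the rowboat arrives there on crossing 15 is 7 — never all 8.
So no plan with fewer than 17 crossings exists, and this one achieves 17:
1. Farmer goes to the east bank with the pigeon.
2. Farmer goes back to the west bank alone.
3. Farmer goes to the east bank with the sheep.
4. Farmer goes back to the west bank alone.
5. Farmer goes to the east bank with the lamb.
6. Farmer goes back to the west bank alone.
7. Farmer goes to the east bank with the cheese.
8. Farmer goes back to the west bank with the pigeon.
9. Farmer goes to the east bank with the mouse.
10. Farmer goes back to the west bank alone.
11. Farmer goes to the east bank with the hay.
12. Farmer goes back to the west bank alone.
13. Farmer goes to the east bank with the wolf.
14. Farmer goes back to the west bank alone.
15. Farmer goes to the east bank with the terrier.
16. Farmer goes back to the west bank alone.
17. Farmer goes to the east bank with the pigeon.

17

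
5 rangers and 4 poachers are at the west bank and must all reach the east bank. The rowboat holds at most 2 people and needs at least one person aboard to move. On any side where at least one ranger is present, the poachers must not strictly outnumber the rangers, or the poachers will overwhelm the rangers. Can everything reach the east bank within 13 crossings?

No

Counting alone: each trip to the east bank takes at most 2 across and each return brings at least 1 back, so after t trips out (and t−1 returns) at most 2t − (t−1) of the 9 are across; that first reaches 9 at t = 8, so at least 15 crossings are needed.
Since 13 < 15, 13 crossings cannot be enough. (The shortest complete plan in fact takes 15:)
1. 2 poachers → the east bank.  (the west bank: 5R 2P; the east bank: 0R 2P)
2. 1 poacher ← the west bank.  (the west bank: 5R 3P; the east bank: 0R 1P)
3. 2 poachers → the east bank.  (the west bank: 5R 1P; the east bank: 0R 3P)
4. 1 poacher ← the west bank.  (the west bank: 5R 2P; the east bank: 0R 2P)
5. 2 rangers → the east bank.  (the west bank: 3R 2P; the east bank: 2R 2P)
6. 1 poacher ← the west bank.  (the west bank: 3R 3P; the east bank: 2R 1P)
7. 1 ranger and 1 poacher → the east bank.  (the west bank: 2R 2P; the east bank: 3R 2P)
8. 1 ranger ← the west bank.  (the west bank: 3R 2P; the east bank: 2R 2P)
9. 1 ranger and 1 poacher → the east bank.  (the west bank: 2R 1P; the east bank: 3R 3P)
10. 1 poacher ← the west bank.  (the west bank: 2R 2P; the east bank: 3R 2P)
11. 1 ranger and 1 poacher → the east bank.  (the west bank: 1R 1P; the east bank: 4R 3P)
12. 1 ranger ← the west bank.  (the west bank: 2R 1P; the east bank: 3R 3P)
13. 1 ranger and 1 poacher → the east bank.  (the west bank: 1R 0P; the east bank: 4R 4P)
14. 1 poacher ← the west bank.  (the west bank: 1R 1P; the east bank: 4R 3P)
15. 1 ranger and 1 poacher → the east bank.  (the west bank: 0R 0P; the east bank: 5R 4P)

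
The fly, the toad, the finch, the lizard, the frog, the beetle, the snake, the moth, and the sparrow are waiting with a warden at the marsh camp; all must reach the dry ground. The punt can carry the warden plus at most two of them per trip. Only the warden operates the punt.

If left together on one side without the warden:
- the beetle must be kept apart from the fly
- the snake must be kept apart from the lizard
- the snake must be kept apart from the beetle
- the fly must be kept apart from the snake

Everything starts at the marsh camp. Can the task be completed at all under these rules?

Yes

1. Warden goes to the dry ground with the fly and the snake.  [the marsh camp: the beetle, the finch, the frog, the lizard, the moth, the sparrow, the toad | the dry ground: the fly, the snake]
2. Warden goes back to the marsh camp with the fly.  [the marsh camp: the beetle, the finch, the fly, the frog, the lizard, the moth, the sparrow, the toad | the dry ground: the snake]
3. Warden goes to the dry ground with the fly and the toad.  [the marsh camp: the beetle, the finch, the frog, the lizard, the moth, the sparrow | the dry ground: the fly, the snake, the toad]
4. Warden goes back to the marsh camp with the fly.  [the marsh camp: the beetle, the finch, the fly, the frog, the lizard, the moth, the sparrow | the dry ground: the snake, the toad]
5. Warden goes to the dry ground with the finch and the fly.  [the marsh camp: the beetle, the frog, the lizard, the moth, the sparrow | the dry ground: the finch, the fly, the snake, the toad]
6. Warden goes back to the marsh camp with the fly.  [the marsh camp: the beetle, the fly, the frog, the lizard, the moth, the sparrow | the dry ground: the finch, the snake, the toad]
7. Warden goes to the dry ground with the fly and the lizard.  [the marsh camp: the beetle, the frog, the moth, the sparrow | the dry ground: the finch, the fly, the lizard, the snake, the toad]
8. Warden goes back to the marsh camp with the snake.  [the marsh camp: the beetle, the frog, the moth, the snake, the sparrow | the dry ground: the finch, the fly, the lizard, the toad]
9. Warden goes to the dry ground with the beetle and the frog.  [the marsh camp: the moth, the snake, the sparrow | the dry ground: the beetle, the finch, the fly, the frog, the lizard, the toad]
10. Warden goes back to the marsh camp with the fly.  [the marsh camp: the fly, the moth, the snake, the sparrow | the dry ground: the beetle, the finch, the frog, the lizard, the toad]
11. Warden goes to the dry ground with the fly and the moth.  [the marsh camp: the snake, the sparrow | the dry ground: the beetle, the finch, the fly, the frog, the lizard, the moth, the toad]
12. Warden goes back to the marsh camp with the fly.  [the marsh camp: the fly, the snake, the sparrow | the dry ground: the beetle, the finch, the frog, the lizard, the moth, the toad]
13. Warden goes to the dry ground with the fly and the sparrow.  [the marsh camp: the snake | the dry ground: the beetle, the finch, the fly, the frog, the lizard, the moth, the sparrow, the toad]
14. Warden goes back to the marsh camp with the fly.  [the marsh camp: the fly, the snake | the dry ground: the beetle, the finch, the frog, the lizard, the moth, the sparrow, the toad]
15. Warden goes to the dry ground with the fly and the snake.  [the marsh camp: — | the dry ground: the beetle, the finch, the fly, the frog, the lizard, the moth, the snake, the sparrow, the toad]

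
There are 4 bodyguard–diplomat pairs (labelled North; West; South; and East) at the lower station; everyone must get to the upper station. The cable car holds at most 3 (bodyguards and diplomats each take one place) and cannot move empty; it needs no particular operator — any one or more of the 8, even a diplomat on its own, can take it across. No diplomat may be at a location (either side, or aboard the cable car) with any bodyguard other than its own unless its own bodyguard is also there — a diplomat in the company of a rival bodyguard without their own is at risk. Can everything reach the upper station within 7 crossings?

Counting alone: each trip to the upper station takes at most 3 across and each return brings at least 1 back, so after t trips out (and t−1 returns) at most 3t − (t−1) of the 8 are across; that first reaches 8 at t = 4, so at least 7 crossings are needed.
The safety rule pushes this higher. Following every safe sequence of crossings, the most of the 8 that can be at the upper station as the cable car arrives there on crossing 7 is 7 — never all 8.
So the move cannot be finished within 7 crossings. (The shortest complete plan takes 9:)
1. bodyguard North and diplomat North cross → the upper station.
2. bodyguard North crosses ← the lower station.
3. bodyguard North, bodyguard West, and diplomat West cross → the upper station.
4. bodyguard North and diplomat North cross ← the lower station.
5. bodyguard East, bodyguard North, and bodyguard South cross → the upper station.
6. diplomat West crosses ← the lower station.
7. diplomat North and diplomat West cross → the upper station.
8. diplomat North crosses ← the lower station.
9. diplomat East, diplomat North, and diplomat South cross → the upper station.

No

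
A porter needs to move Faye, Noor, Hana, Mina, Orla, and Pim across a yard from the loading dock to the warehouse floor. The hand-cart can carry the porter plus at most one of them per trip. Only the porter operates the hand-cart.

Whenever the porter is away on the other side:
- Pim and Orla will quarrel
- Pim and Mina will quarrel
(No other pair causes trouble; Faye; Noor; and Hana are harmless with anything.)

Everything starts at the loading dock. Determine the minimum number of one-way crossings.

13

Counting alone: the porter can take at most 1 across per trip to the warehouse floor, so moving all 6 needs at least 6 loaded trips out, with a return between consecutive ones — at least 11 crossings.
The safety rule pushes this higher. Following every safe sequence of crossings, the most of the 6 that can be at the warehouse floor as the hand-cart arrives there on crossing 11 is 5 — never all 6.
So no plan with fewer than 13 crossings exists, and this one achieves 13:
1. Porter goes to the warehouse floor with Pim.  [the loading dock: Faye, Hana, Mina, Noor, Orla | the warehouse floor: Pim]
2. Porter goes back to the loading dock alone.  [the loading dock: Faye, Hana, Mina, Noor, Orla | the warehouse floor: Pim]
3. Porter goes to the warehouse floor with Faye.  [the loading dock: Hana, Mina, Noor, Orla | the warehouse floor: Faye, Pim]
4. Porter goes back to the loading dock alone.  [the loading dock: Hana, Mina, Noor, Orla | the warehouse floor: Faye, Pim]
5. Porter goes to the warehouse floor with Noor.  [the loading dock: Hana, Mina, Orla | the warehouse floor: Faye, Noor, Pim]
6. Porter goes back to the loading dock alone.  [the loading dock: Hana, Mina, Orla | the warehouse floor: Faye, Noor, Pim]
7. Porter goes to the warehouse floor with Hana.  [the loading dock: Mina, Orla | the warehouse floor: Faye, Hana, Noor, Pim]
8. Porter goes back to the loading dock alone.  [the loading dock: Mina, Orla | the warehouse floor: Faye, Hana, Noor, Pim]
9. Porter goes to the warehouse floor with Mina.  [the loading dock: Orla | the warehouse floor: Faye, Hana, Mina, Noor, Pim]
10. Porter goes back to the loading dock with Pim.  [the loading dock: Orla, Pim | the warehouse floor: Faye, Hana, Mina, Noor]
11. Porter goes to the warehouse floor with Orla.  [the loading dock: Pim | the warehouse floor: Faye, Hana, Mina, Noor, Orla]
12. Porter goes back to the loading dock alone.  [the loading dock: Pim | the warehouse floor: Faye, Hana, Mina, Noor, Orla]
13. Porter goes to the warehouse floor with Pim.  [the loading dock: — | the warehouse floor: Faye, Hana, Mina, Noor, Orla, Pim]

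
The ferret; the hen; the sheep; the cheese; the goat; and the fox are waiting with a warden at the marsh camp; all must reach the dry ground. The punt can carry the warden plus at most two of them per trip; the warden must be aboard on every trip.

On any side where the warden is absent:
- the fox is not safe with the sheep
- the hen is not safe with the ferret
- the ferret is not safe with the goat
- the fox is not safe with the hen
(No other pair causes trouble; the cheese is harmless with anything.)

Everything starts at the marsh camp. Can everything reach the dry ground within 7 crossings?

Yes — this plan uses 7 crossings (≤ 7):
1. Warden goes to the dry ground with the ferret and the fox.  [the marsh camp: the cheese, the goat, the hen, the sheep | the dry ground: the ferret, the fox]
2. Warden goes back to the marsh camp alone.  [the marsh camp: the cheese, the goat, the hen, the sheep | the dry ground: the ferret, the fox]
3. Warden goes to the dry ground with the hen and the sheep.  [the marsh camp: the cheese, the goat | the dry ground: the ferret, the fox, the hen, the sheep]
4. Warden goes back to the marsh camp with the ferret and the fox.  [the marsh camp: the cheese, the ferret, the fox, the goat | the dry ground: the hen, the sheep]
5. Warden goes to the dry ground with the cheese and the goat.  [the marsh camp: the ferret, the fox | the dry ground: the cheese, the goat, the hen, the sheep]
6. Warden goes back to the marsh camp alone.  [the marsh camp: the ferret, the fox | the dry ground: the cheese, the goat, the hen, the sheep]
7. Warden goes to the dry ground with the ferret and the fox.  [the marsh camp: — | the dry ground: the cheese, the ferret, the fox, the goat, the hen, the sheep]

Yes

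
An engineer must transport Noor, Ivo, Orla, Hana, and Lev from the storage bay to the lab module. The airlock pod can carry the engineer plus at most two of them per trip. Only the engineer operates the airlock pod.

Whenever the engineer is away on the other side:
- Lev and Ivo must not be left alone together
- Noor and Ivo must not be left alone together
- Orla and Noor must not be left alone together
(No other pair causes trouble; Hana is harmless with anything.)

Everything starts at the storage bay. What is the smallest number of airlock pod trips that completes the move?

5

Counting alone: the engineer can take at most 2 across per trip to the lab module, so moving all 5 needs at least 3 loaded trips out, with a return between consecutive ones — at least 5 crossings.
The plan below uses exactly 5 crossings, so it is optimal:
1. Engineer goes to the lab module with Ivo and Noor.
2. Engineer goes back to the storage bay with Noor.
3. Engineer goes to the lab module with Hana and Orla.
4. Engineer goes back to the storage bay alone.
5. Engineer goes to the lab module with Lev and Noor.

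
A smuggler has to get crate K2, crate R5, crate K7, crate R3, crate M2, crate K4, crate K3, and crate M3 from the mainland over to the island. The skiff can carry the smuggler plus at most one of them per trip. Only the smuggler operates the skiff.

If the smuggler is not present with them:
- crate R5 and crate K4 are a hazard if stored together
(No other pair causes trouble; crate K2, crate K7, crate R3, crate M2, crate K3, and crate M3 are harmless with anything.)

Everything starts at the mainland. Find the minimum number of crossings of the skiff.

15

Counting alone: the smuggler can take at most 1 across per trip to the island, so moving all 8 needs at least 8 loaded trips out, with a return between consecutive ones — at least 15 crossings.
The plan below uses exactly 15 crossings, so it is optimal:
1. Smuggler goes to the island with crate R5.
2. Smuggler goes back to the mainland alone.
3. Smuggler goes to the island with crate K2.
4. Smuggler goes back to the mainland alone.
5. Smuggler goes to the island with crate K7.
6. Smuggler goes back to the mainland alone.
7. Smuggler goes to the island with crate R3.
8. Smuggler goes back to the mainland alone.
9. Smuggler goes to the island with crate M2.
10. Smuggler goes back to the mainland alone.
11. Smuggler goes to the island with crate K3.
12. Smuggler goes back to the mainland alone.
13. Smuggler goes to the island with crate M3.
14. Smuggler goes back to the mainland alone.
15. Smuggler goes to the island with crate K4.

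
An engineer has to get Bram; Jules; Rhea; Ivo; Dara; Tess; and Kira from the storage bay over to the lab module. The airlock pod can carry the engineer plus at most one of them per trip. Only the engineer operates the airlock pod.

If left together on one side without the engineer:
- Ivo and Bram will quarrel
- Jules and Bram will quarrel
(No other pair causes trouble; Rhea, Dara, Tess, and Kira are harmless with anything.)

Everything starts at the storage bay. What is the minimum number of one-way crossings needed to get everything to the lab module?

Counting alone: the engineer can take at most 1 across per trip to the lab module, so moving all 7 needs at least 7 loaded trips out, with a return between consecutive ones — at least 13 crossings.
The safety rule pushes this higher. Following every safe sequence of crossings, the most of the 7 that can be at the lab module as the airlock pod arrives there on crossing 13 is 6 — never all 7.
So no plan with fewer than 15 crossings exists, and this one achieves 15:
1. Engineer goes to the lab module with Bram.
2. Engineer goes back to the storage bay alone.
3. Engineer goes to the lab module with Jules.
4. Engineer goes back to the storage bay with Bram.
5. Engineer goes to the lab module with Ivo.
6. Engineer goes back to the storage bay alone.
7. Engineer goes to the lab module with Rhea.
8. Engineer goes back to the storage bay alone.
9. Engineer goes to the lab module with Dara.
10. Engineer goes back to the storage bay alone.
11. Engineer goes to the lab module with Tess.
12. Engineer goes back to the storage bay alone.
13. Engineer goes to the lab module with Kira.
14. Engineer goes back to the storage bay alone.
15. Engineer goes to the lab module with Bram.

15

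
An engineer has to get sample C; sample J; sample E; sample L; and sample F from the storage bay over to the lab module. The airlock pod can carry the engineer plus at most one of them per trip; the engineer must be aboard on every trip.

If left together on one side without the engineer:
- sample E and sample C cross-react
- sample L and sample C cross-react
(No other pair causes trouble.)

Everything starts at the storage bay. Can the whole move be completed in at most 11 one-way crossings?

Yes — this plan uses 11 crossings (≤ 11):
1. Engineer goes to the lab module with sample C.  [the storage bay: sample E, sample F, sample J, sample L | the lab module: sample C]
2. Engineer goes back to the storage bay alone.  [the storage bay: sample E, sample F, sample J, sample L | the lab module: sample C]
3. Engineer goes to the lab module with sample J.  [the storage bay: sample E, sample F, sample L | the lab module: sample C, sample J]
4. Engineer goes back to the storage bay alone.  [the storage bay: sample E, sample F, sample L | the lab module: sample C, sample J]
5. Engineer goes to the lab module with sample E.  [the storage bay: sample F, sample L | the lab module: sample C, sample E, sample J]
6. Engineer goes back to the storage bay with sample C.  [the storage bay: sample C, sample F, sample L | the lab module: sample E, sample J]
7. Engineer goes to the lab module with sample L.  [the storage bay: sample C, sample F | the lab module: sample E, sample J, sample L]
8. Engineer goes back to the storage bay alone.  [the storage bay: sample C, sample F | the lab module: sample E, sample J, sample L]
9. Engineer goes to the lab module with sample F.  [the storage bay: sample C | the lab module: sample E, sample F, sample J, sample L]
10. Engineer goes back to the storage bay alone.  [the storage bay: sample C | the lab module: sample E, sample F, sample J, sample L]
11. Engineer goes to the lab module with sample C.  [the storage bay: — | the lab module: sample C, sample E, sample F, sample J, sample L]

Yes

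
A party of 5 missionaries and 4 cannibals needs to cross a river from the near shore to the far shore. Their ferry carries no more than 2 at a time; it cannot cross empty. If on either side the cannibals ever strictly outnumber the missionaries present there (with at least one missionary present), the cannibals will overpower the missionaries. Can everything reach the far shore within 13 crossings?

Counting alone: each trip to the far shore takes at most 2 across and each return brings at least 1 back, so after t trips out (and t−1 returns) at most 2t − (t−1) of the 9 are across; that first reaches 9 at t = 8, so at least 15 crossings are needed.
Since 13 < 15, 13 crossings cannot be enough. (The shortest complete plan in fact takes 15:)
1. 2 cannibals → the far shore.  (the near shore: 5M 2C; the far shore: 0M 2C)
2. 1 cannibal ← the near shore.  (the near shore: 5M 3C; the far shore: 0M 1C)
3. 2 cannibals → the far shore.  (the near shore: 5M 1C; the far shore: 0M 3C)
4. 1 cannibal ← the near shore.  (the near shore: 5M 2C; the far shore: 0M 2C)
5. 2 missionaries → the far shore.  (the near shore: 3M 2C; the far shore: 2M 2C)
6. 1 cannibal ← the near shore.  (the near shore: 3M 3C; the far shore: 2M 1C)
7. 1 missionary and 1 cannibal → the far shore.  (the near shore: 2M 2C; the far shore: 3M 2C)
8. 1 missionary ← the near shore.  (the near shore: 3M 2C; the far shore: 2M 2C)
9. 1 missionary and 1 cannibal → the far shore.  (the near shore: 2M 1C; the far shore: 3M 3C)
10. 1 cannibal ← the near shore.  (the near shore: 2M 2C; the far shore: 3M 2C)
11. 1 missionary and 1 cannibal → the far shore.  (the near shore: 1M 1C; the far shore: 4M 3C)
12. 1 missionary ← the near shore.  (the near shore: 2M 1C; the far shore: 3M 3C)
13. 1 missionary and 1 cannibal → the far shore.  (the near shore: 1M 0C; the far shore: 4M 4C)
14. 1 cannibal ← the near shore.  (the near shore: 1M 1C; the far shore: 4M 3C)
15. 1 missionary and 1 cannibal → the far shore.  (the near shore: 0M 0C; the far shore: 5M 4C)

No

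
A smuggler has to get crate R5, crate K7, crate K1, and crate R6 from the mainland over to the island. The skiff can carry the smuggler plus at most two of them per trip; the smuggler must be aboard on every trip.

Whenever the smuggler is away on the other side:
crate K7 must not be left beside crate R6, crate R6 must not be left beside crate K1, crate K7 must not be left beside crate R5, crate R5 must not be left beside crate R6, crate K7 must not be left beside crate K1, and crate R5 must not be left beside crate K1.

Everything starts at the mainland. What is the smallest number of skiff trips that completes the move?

Whatever the first load, the items left behind include a forbidden pair without the smuggler. No opening move is safe, so no plan exists.

impossible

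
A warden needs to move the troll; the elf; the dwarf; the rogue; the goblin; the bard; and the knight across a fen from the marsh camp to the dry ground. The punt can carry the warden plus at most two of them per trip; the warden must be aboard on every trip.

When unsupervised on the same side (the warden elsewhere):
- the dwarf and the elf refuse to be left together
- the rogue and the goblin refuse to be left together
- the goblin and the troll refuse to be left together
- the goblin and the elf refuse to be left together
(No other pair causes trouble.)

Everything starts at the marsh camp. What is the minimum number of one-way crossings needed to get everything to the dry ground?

Counting alone: the warden can take at most 2 across per trip to the dry ground, so moving all 7 needs at least 4 loaded trips out, with a return between consecutive ones — at least 7 crossings.
The plan below uses exactly 7 crossings, so it is optimal:
1. Warden goes to the dry ground with the elf and the goblin.
2. Warden goes back to the marsh camp with the goblin.
3. Warden goes to the dry ground with the rogue and the troll.
4. Warden goes back to the marsh camp alone.
5. Warden goes to the dry ground with the bard and the knight.
6. Warden goes back to the marsh camp alone.
7. Warden goes to the dry ground with the dwarf and the goblin.

7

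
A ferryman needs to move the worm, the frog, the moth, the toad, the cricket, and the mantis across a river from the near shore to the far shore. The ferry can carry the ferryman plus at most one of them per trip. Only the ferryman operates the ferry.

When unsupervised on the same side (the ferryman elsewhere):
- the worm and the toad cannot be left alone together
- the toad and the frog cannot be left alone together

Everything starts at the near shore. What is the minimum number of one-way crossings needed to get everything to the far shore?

13

Counting alone: the ferryman can take at most 1 across per trip to the far shore, so moving all 6 needs at least 6 loaded trips out, with a return between consecutive ones — at least 11 crossings.
The safety rule pushes this higher. Following every safe sequence of crossings, the most of the 6 that can be at the far shore as the ferry arrives there on crossing 11 is 5 — never all 6.
So no plan with fewer than 13 crossings exists, and this one achieves 13:
1. Ferryman goes to the far shore with the toad.
2. Ferryman goes back to the near shore alone.
3. Ferryman goes to the far shore with the worm.
4. Ferryman goes back to the near shore with the toad.
5. Ferryman goes to the far shore with the frog.
6. Ferryman goes back to the near shore alone.
7. Ferryman goes to the far shore with the moth.
8. Ferryman goes back to the near shore alone.
9. Ferryman goes to the far shore with the cricket.
10. Ferryman goes back to the near shore alone.
11. Ferryman goes to the far shore with the mantis.
12. Ferryman goes back to the near shore alone.
13. Ferryman goes to the far shore with the toad.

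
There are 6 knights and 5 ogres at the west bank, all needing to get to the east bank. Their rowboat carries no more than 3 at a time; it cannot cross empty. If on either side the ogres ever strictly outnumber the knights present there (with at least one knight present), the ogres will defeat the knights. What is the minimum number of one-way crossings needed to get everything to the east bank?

9

Counting alone: each trip to the east bank takes at most 3 across and each return brings at least 1 back, so after t trips out (and t−1 returns) at most 3t − (t−1) of the 11 are across; that first reaches 11 at t = 5, so at least 9 crossings are needed.
The plan below uses exactly 9 crossings, so it is optimal:
1. 3 ogres → the east bank.  (the west bank: 6K 2O; the east bank: 0K 3O)
2. 1 ogre ← the west bank.  (the west bank: 6K 3O; the east bank: 0K 2O)
3. 3 knights → the east bank.  (the west bank: 3K 3O; the east bank: 3K 2O)
4. 1 knight ← the west bank.  (the west bank: 4K 3O; the east bank: 2K 2O)
5. 2 knights and 1 ogre → the east bank.  (the west bank: 2K 2O; the east bank: 4K 3O)
6. 1 knight ← the west bank.  (the west bank: 3K 2O; the east bank: 3K 3O)
7. 2 knights and 1 ogre → the east bank.  (the west bank: 1K 1O; the east bank: 5K 4O)
8. 1 knight ← the west bank.  (the west bank: 2K 1O; the east bank: 4K 4O)
9. 2 knights and 1 ogre → the east bank.  (the west bank: 0K 0O; the east bank: 6K 5O)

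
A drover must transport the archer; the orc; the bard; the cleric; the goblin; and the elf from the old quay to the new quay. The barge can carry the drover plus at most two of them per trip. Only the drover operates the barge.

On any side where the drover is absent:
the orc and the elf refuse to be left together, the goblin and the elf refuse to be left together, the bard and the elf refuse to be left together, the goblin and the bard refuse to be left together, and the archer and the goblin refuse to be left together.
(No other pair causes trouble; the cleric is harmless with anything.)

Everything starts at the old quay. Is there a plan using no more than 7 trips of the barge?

No

Counting alone: the drover can take at most 2 across per trip to the new quay, so moving all 6 needs at least 3 loaded trips out, with a return between consecutive ones — at least 5 crossings.
The safety rule pushes this higher. Following every safe sequence of crossings, the most of the 6 that can be at the new quay as the barge arrives there on crossings 5, 7 is 4, 5 respectively — never all 6.
So the move cannot be finished within 7 crossings. (The shortest complete plan takes 9:)
1. Drover goes to the new quay with the elf and the goblin.  [the old quay: the archer, the bard, the cleric, the orc | the new quay: the elf, the goblin]
2. Drover goes back to the old quay with the goblin.  [the old quay: the archer, the bard, the cleric, the goblin, the orc | the new quay: the elf]
3. Drover goes to the new quay with the archer and the bard.  [the old quay: the cleric, the goblin, the orc | the new quay: the archer, the bard, the elf]
4. Drover goes back to the old quay with the bard.  [the old quay: the bard, the cleric, the goblin, the orc | the new quay: the archer, the elf]
5. Drover goes to the new quay with the bard and the orc.  [the old quay: the cleric, the goblin | the new quay: the archer, the bard, the elf, the orc]
6. Drover goes back to the old quay with the elf.  [the old quay: the cleric, the elf, the goblin | the new quay: the archer, the bard, the orc]
7. Drover goes to the new quay with the cleric and the goblin.  [the old quay: the elf | the new quay: the archer, the bard, the cleric, the goblin, the orc]
8. Drover goes back to the old quay with the goblin.  [the old quay: the elf, the goblin | the new quay: the archer, the bard, the cleric, the orc]
9. Drover goes to the new quay with the elf and the goblin.  [the old quay: — | the new quay: the archer, the bard, the cleric, the elf, the goblin, the orc]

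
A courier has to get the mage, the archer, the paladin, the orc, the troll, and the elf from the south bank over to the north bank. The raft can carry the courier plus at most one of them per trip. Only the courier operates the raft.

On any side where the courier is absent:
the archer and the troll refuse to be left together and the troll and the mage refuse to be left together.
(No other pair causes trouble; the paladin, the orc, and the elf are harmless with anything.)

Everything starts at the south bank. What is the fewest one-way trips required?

13

Counting alone: the courier can take at most 1 across per trip to the north bank, so moving all 6 needs at least 6 loaded trips out, with a return between consecutive ones — at least 11 crossings.
The safety rule pushes this higher. Following every safe sequence of crossings, the most of the 6 that can be at the north bank as the raft arrives there on crossing 11 is 5 — never all 6.
So no plan with fewer than 13 crossings exists, and this one achieves 13:
1. Courier goes to the north bank with the troll.
2. Courier goes back to the south bank alone.
3. Courier goes to the north bank with the mage.
4. Courier goes back to the south bank with the troll.
5. Courier goes to the north bank with the archer.
6. Courier goes back to the south bank alone.
7. Courier goes to the north bank with the paladin.
8. Courier goes back to the south bank alone.
9. Courier goes to the north bank with the orc.
10. Courier goes back to the south bank alone.
11. Courier goes to the north bank with the elf.
12. Courier goes back to the south bank alone.
13. Courier goes to the north bank with the troll.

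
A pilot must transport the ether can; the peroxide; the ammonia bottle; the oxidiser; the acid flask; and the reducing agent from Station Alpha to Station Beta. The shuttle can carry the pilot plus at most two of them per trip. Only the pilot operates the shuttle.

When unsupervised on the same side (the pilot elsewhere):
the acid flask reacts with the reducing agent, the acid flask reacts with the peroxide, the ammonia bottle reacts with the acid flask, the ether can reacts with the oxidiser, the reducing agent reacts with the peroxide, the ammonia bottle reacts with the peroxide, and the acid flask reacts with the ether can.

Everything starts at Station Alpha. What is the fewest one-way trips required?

impossible

Whatever the first load, the items left behind include a forbidden pair without the pilot. No opening move is safe, so no plan exists.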